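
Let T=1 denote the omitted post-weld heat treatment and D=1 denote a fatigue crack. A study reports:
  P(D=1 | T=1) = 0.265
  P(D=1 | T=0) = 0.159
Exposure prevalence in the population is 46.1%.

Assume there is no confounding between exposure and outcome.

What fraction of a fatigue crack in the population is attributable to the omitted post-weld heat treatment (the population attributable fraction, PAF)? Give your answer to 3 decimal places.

Let p₁ = 0.265, p₀ = 0.159.
Overall risk P(Y=1) = π·p₁ + (1−π)·p₀ = 0.461×0.265 + 0.539×0.159 = 0.20787.
Under exogeneity, PAF = [P(Y=1) − p₀] / P(Y=1).
PAF = (0.20787 − 0.159) / 0.20787 ≈ 0.2351

PAF ≈ 0.235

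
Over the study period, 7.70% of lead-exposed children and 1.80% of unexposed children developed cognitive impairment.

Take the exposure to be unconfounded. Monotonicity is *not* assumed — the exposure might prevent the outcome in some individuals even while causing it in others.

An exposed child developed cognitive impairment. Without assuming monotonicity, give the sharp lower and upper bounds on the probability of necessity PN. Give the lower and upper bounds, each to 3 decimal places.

0.766 ≤ PN ≤ 1.000

p₁ = 0.077, p₀ = 0.018.
Under exogeneity alone the bounds on PN are max{0,(p₁−p₀)/p₁} ≤ PN ≤ min{1,(1−p₀)/p₁}.
  lower = (p₁ − p₀)/p₁ = 0.059 / 0.077 ≈ 0.7662
  upper = min{1, (1 − p₀)/p₁} = 0.982 / 0.077 ≈ 12.7532 → capped at 1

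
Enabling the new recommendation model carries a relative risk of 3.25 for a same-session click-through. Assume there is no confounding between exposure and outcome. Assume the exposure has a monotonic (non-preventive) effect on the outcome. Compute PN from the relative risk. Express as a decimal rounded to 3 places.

Under exogeneity and monotonicity, PN = (RR − 1) / RR = 1 − 1/RR.
PN = (3.25 − 1) / 3.25 = 2.25 / 3.25 ≈ 0.6923

PN ≈ 0.692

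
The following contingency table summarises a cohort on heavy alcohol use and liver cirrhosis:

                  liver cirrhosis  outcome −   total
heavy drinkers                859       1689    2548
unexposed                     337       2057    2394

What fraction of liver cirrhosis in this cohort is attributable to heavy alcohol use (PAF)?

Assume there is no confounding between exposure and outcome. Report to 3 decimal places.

PAF ≈ 0.418

p₁ = P(outcome | exposed) = 859/2548 = 0.33713
p₀ = P(outcome | unexposed) = 337/2394 = 0.14077
Exposure prevalence π = 2548/4942 = 0.51558; overall risk P(Y=1) = 0.24201.
Under exogeneity, PAF = [P(Y=1) − p₀]/P(Y=1).
PAF = (0.24201 − 0.14077) / 0.24201 ≈ 0.4183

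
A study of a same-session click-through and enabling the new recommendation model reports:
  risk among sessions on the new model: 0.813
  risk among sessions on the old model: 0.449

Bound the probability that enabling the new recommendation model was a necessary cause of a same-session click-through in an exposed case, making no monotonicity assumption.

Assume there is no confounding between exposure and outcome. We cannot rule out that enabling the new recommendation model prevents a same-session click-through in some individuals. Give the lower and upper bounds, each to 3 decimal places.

0.448 ≤ PN ≤ 0.678

Let p₁ = 0.813, p₀ = 0.449.
Under exogeneity alone the bounds on PN are max{0,(p₁−p₀)/p₁} ≤ PN ≤ min{1,(1−p₀)/p₁}.
  lower = (p₁ − p₀)/p₁ = 0.364 / 0.813 ≈ 0.4477
  upper = min{1, (1 − p₀)/p₁} = 0.551 / 0.813 ≈ 0.6777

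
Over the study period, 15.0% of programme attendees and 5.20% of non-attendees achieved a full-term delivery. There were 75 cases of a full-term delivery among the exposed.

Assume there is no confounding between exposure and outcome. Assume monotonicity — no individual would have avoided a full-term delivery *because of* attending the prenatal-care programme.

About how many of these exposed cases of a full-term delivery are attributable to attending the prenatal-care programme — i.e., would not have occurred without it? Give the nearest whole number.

p₁ = 0.15, p₀ = 0.052.
PN = (p₁ − p₀)/p₁ = (0.15 − 0.052) / 0.15 ≈ 0.65333.
Attributable cases ≈ PN × (exposed cases) = 0.65333 × 75 ≈ 49.00.

about 49 cases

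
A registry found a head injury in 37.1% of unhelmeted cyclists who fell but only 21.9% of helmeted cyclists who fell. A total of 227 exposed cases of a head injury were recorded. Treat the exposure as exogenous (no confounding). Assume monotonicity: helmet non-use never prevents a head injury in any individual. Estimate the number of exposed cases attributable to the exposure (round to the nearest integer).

p₁ = 0.371, p₀ = 0.219.
PN = (p₁ − p₀)/p₁ = (0.371 − 0.219) / 0.371 ≈ 0.40970.
Attributable cases ≈ PN × (exposed cases) = 0.40970 × 227 ≈ 93.00.

about 93 cases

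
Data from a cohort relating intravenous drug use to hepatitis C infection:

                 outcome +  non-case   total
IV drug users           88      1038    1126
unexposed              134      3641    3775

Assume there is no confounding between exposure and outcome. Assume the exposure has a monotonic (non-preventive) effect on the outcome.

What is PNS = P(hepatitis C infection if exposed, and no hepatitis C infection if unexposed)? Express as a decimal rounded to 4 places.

PNS ≈ 0.0427

p₁ = P(outcome | exposed) = 88/1126 = 0.078153
p₀ = P(outcome | unexposed) = 134/3775 = 0.035497
Under exogeneity and monotonicity, PNS = p₁ − p₀.
PNS = 0.078153 − 0.035497 = 0.042656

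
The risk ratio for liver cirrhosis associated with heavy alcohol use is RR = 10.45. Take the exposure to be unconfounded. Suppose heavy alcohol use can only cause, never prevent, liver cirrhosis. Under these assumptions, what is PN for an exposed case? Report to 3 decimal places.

PN ≈ 0.904

Under exogeneity and monotonicity, PN = (RR − 1) / RR = 1 − 1/RR.
PN = (10.45 − 1) / 10.45 = 9.45 / 10.45 ≈ 0.9043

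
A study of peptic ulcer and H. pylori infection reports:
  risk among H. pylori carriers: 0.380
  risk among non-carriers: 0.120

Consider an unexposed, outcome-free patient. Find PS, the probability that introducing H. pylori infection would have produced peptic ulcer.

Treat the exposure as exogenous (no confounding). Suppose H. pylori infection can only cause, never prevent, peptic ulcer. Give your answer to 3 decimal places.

Let p₁ = 0.38, p₀ = 0.12.
Under exogeneity and monotonicity, PS = (p₁ − p₀) / (1 − p₀).
PS = (0.38 − 0.12) / (1 − 0.12) = 0.26 / 0.88 ≈ 0.2955

PS ≈ 0.295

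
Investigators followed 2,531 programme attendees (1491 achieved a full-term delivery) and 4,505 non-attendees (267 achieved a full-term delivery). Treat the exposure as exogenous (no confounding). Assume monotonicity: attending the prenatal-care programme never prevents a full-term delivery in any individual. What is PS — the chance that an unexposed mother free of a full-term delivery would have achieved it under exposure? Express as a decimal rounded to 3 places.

p₁ = P(outcome | exposed) = 1491/2531 = 0.5891
p₀ = P(outcome | unexposed) = 267/4505 = 0.059267
Under exogeneity and monotonicity, PS = (p₁ − p₀) / (1 − p₀).
PS = (0.5891 − 0.059267) / (1 − 0.059267) = 0.52983 / 0.94073 ≈ 0.5632

PS ≈ 0.563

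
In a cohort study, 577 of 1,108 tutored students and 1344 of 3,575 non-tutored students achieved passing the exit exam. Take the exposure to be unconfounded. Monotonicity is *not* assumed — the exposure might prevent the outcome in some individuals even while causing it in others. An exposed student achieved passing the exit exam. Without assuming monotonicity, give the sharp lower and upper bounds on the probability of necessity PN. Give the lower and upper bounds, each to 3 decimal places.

p₁ = P(outcome | exposed) = 577/1108 = 0.52076
p₀ = P(outcome | unexposed) = 1344/3575 = 0.37594
Under exogeneity alone the bounds on PN are max{0,(p₁−p₀)/p₁} ≤ PN ≤ min{1,(1−p₀)/p₁}.
  lower = (p₁ − p₀)/p₁ = 0.14481 / 0.52076 ≈ 0.2781
  upper = min{1, (1 − p₀)/p₁} = 0.62406 / 0.52076 ≈ 1.1984 → capped at 1

0.278 ≤ PN ≤ 1.000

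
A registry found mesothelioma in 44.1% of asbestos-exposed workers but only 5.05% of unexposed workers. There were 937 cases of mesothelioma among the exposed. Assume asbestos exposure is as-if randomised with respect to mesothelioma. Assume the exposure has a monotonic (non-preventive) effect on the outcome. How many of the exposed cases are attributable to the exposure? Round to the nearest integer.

p₁ = 0.441, p₀ = 0.0505.
PN = (p₁ − p₀)/p₁ = (0.441 − 0.0505) / 0.441 ≈ 0.88549.
Attributable cases ≈ PN × (exposed cases) = 0.88549 × 937 ≈ 829.70.

about 830 cases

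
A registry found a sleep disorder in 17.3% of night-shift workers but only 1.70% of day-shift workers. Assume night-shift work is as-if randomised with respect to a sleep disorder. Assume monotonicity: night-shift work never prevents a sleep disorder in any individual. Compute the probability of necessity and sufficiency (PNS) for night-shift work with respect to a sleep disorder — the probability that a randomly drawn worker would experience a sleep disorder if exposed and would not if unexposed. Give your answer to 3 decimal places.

PNS ≈ 0.156

p₁ = 0.173, p₀ = 0.017.
Under exogeneity and monotonicity, PNS = p₁ − p₀.
PNS = 0.173 − 0.017 = 0.156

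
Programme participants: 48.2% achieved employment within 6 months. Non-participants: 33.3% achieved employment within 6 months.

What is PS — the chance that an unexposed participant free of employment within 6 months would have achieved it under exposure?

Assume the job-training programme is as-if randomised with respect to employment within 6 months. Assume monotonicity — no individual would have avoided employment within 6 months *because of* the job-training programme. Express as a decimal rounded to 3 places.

PS ≈ 0.223

p₁ = 0.482, p₀ = 0.333.
Under exogeneity and monotonicity, PS = (p₁ − p₀) / (1 − p₀).
PS = (0.482 − 0.333) / (1 − 0.333) = 0.149 / 0.667 ≈ 0.2234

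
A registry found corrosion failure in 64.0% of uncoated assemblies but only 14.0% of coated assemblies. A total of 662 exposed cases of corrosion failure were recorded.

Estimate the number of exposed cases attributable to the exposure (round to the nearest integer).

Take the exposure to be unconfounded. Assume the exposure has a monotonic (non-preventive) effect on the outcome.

about 517 cases

p₁ = 0.64, p₀ = 0.14.
PN = (p₁ − p₀)/p₁ = (0.64 − 0.14) / 0.64 ≈ 0.78125.
Attributable cases ≈ PN × (exposed cases) = 0.78125 × 662 ≈ 517.19.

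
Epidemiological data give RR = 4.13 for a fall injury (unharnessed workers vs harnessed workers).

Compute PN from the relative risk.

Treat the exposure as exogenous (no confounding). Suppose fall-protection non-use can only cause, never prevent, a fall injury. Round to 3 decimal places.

Under exogeneity and monotonicity, PN = (RR − 1) / RR = 1 − 1/RR.
PN = (4.13 − 1) / 4.13 = 3.13 / 4.13 ≈ 0.7579

PN ≈ 0.758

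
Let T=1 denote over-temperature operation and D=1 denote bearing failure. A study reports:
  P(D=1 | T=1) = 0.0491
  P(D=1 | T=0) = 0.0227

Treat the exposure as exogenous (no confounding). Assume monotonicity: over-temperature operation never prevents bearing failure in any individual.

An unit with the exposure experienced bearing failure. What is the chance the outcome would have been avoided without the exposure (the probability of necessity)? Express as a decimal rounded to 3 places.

Let p₁ = 0.0491, p₀ = 0.0227.
Under exogeneity and monotonicity, PN = (p₁ − p₀) / p₁.
PN = (0.0491 − 0.0227) / 0.0491 = 0.0264 / 0.0491 ≈ 0.5377

PN ≈ 0.538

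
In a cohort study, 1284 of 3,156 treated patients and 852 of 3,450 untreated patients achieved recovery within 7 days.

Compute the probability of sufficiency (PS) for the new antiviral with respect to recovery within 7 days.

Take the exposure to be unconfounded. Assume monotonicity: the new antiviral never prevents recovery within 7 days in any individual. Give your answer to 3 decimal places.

p₁ = P(outcome | exposed) = 1284/3156 = 0.40684
p₀ = P(outcome | unexposed) = 852/3450 = 0.24696
Under exogeneity and monotonicity, PS = (p₁ − p₀) / (1 − p₀).
PS = (0.40684 − 0.24696) / (1 − 0.24696) = 0.15989 / 0.75304 ≈ 0.2123

PS ≈ 0.212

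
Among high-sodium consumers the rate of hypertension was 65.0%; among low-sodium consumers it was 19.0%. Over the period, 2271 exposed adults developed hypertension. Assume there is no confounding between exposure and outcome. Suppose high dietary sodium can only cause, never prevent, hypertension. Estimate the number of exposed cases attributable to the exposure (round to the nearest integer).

p₁ = 0.65, p₀ = 0.19.
PN = (p₁ − p₀)/p₁ = (0.65 − 0.19) / 0.65 ≈ 0.70769.
Attributable cases ≈ PN × (exposed cases) = 0.70769 × 2271 ≈ 1607.17.

about 1607 cases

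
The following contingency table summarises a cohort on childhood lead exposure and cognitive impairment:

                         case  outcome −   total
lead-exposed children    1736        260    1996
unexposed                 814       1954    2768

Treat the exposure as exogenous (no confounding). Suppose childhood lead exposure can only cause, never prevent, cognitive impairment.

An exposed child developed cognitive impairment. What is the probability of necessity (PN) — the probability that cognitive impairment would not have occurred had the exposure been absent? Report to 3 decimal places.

p₁ = P(outcome | exposed) = 1736/1996 = 0.86974
p₀ = P(outcome | unexposed) = 814/2768 = 0.29408
Under exogeneity and monotonicity, PN = (p₁ − p₀)/p₁.
PN = (0.86974 − 0.29408) / 0.86974 ≈ 0.6619

PN ≈ 0.662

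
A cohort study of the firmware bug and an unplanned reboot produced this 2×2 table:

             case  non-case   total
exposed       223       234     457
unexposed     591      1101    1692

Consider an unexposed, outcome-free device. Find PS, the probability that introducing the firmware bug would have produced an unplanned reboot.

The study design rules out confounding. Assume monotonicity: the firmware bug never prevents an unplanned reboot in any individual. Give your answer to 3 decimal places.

p₁ = P(outcome | exposed) = 223/457 = 0.48796
p₀ = P(outcome | unexposed) = 591/1692 = 0.34929
Under exogeneity and monotonicity, PS = (p₁ − p₀) / (1 − p₀).
PS = (0.48796 − 0.34929) / (1 − 0.34929) = 0.13867 / 0.65071 ≈ 0.2131

PS ≈ 0.213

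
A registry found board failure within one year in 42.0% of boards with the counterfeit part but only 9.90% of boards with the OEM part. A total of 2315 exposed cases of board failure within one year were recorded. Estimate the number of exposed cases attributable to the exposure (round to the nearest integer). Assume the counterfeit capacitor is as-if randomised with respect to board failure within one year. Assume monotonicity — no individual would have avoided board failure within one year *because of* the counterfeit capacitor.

p₁ = 0.42, p₀ = 0.099.
PN = (p₁ − p₀)/p₁ = (0.42 − 0.099) / 0.42 ≈ 0.76429.
Attributable cases ≈ PN × (exposed cases) = 0.76429 × 2315 ≈ 1769.32.

about 1769 cases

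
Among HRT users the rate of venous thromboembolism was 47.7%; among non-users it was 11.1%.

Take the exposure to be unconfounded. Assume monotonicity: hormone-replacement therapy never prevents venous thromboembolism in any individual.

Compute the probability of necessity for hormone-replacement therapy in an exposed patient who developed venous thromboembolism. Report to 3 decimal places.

p₁ = 0.477, p₀ = 0.111.
Under exogeneity and monotonicity, PN = (p₁ − p₀) / p₁.
PN = (0.477 − 0.111) / 0.477 = 0.366 / 0.477 ≈ 0.7673

PN ≈ 0.767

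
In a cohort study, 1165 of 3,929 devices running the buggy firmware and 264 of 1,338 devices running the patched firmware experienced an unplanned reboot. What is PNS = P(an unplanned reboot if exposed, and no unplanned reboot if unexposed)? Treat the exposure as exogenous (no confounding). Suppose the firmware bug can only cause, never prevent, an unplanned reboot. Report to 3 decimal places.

PNS ≈ 0.099

p₁ = P(outcome | exposed) = 1165/3929 = 0.29651
p₀ = P(outcome | unexposed) = 264/1338 = 0.19731
Under exogeneity and monotonicity, PNS = p₁ − p₀.
PNS = 0.29651 − 0.19731 = 0.099204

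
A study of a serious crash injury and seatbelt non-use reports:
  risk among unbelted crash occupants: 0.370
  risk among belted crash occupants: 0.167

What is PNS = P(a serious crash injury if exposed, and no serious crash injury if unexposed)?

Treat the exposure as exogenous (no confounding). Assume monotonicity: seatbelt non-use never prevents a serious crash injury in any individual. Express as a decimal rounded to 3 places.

PNS ≈ 0.203

Let p₁ = 0.37, p₀ = 0.167.
Under exogeneity and monotonicity, PNS = p₁ − p₀.
PNS = 0.37 − 0.167 = 0.203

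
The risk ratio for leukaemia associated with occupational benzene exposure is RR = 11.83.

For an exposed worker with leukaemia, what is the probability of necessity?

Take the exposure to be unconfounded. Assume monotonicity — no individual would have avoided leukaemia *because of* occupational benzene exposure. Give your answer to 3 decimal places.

Under exogeneity and monotonicity, PN = (RR − 1) / RR = 1 − 1/RR.
PN = (11.83 − 1) / 11.83 = 10.83 / 11.83 ≈ 0.9155

PN ≈ 0.915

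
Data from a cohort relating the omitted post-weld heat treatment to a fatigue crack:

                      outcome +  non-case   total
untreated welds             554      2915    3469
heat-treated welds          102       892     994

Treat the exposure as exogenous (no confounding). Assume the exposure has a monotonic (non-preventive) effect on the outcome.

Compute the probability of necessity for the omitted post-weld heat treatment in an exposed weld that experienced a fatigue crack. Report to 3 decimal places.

PN ≈ 0.357

p₁ = P(outcome | exposed) = 554/3469 = 0.1597
p₀ = P(outcome | unexposed) = 102/994 = 0.10262
Under exogeneity and monotonicity, PN = (p₁ − p₀)/p₁.
PN = (0.1597 − 0.10262) / 0.1597 ≈ 0.3574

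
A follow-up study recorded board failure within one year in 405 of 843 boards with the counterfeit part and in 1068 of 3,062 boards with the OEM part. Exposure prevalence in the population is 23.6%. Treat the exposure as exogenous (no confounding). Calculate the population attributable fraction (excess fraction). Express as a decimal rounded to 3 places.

PAF ≈ 0.082

p₁ = P(outcome | exposed) = 405/843 = 0.48043
p₀ = P(outcome | unexposed) = 1068/3062 = 0.34879
Overall risk P(Y=1) = π·p₁ + (1−π)·p₀ = 0.236×0.48043 + 0.764×0.34879 = 0.37986.
Under exogeneity, PAF = [P(Y=1) − p₀] / P(Y=1).
PAF = (0.37986 − 0.34879) / 0.37986 ≈ 0.0818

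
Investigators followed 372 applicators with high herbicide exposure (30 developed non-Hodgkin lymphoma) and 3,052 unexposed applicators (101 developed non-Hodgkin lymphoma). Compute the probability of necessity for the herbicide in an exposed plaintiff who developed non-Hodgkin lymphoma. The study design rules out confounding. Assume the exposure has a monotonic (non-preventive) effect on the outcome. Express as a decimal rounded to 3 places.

PN ≈ 0.590

p₁ = P(outcome | exposed) = 30/372 = 0.080645
p₀ = P(outcome | unexposed) = 101/3052 = 0.033093
Under exogeneity and monotonicity, PN = (p₁ − p₀) / p₁.
PN = (0.080645 − 0.033093) / 0.080645 = 0.047552 / 0.080645 ≈ 0.5896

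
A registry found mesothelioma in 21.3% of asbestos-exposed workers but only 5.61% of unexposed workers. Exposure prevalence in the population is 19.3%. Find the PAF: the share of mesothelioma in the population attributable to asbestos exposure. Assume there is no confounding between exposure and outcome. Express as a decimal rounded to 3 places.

PAF ≈ 0.351

p₁ = 0.213, p₀ = 0.0561.
Overall risk P(Y=1) = π·p₁ + (1−π)·p₀ = 0.193×0.213 + 0.807×0.0561 = 0.086382.
Under exogeneity, PAF = [P(Y=1) − p₀] / P(Y=1).
PAF = (0.086382 − 0.0561) / 0.086382 ≈ 0.3506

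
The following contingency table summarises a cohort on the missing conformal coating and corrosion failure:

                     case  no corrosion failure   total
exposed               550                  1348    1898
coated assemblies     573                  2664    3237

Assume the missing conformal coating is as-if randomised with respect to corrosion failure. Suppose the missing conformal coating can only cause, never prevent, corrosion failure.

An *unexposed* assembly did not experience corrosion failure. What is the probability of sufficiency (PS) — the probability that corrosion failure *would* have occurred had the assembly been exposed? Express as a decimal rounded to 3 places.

PS ≈ 0.137

p₁ = P(outcome | exposed) = 550/1898 = 0.28978
p₀ = P(outcome | unexposed) = 573/3237 = 0.17702
Under exogeneity and monotonicity, PS = (p₁ − p₀) / (1 − p₀).
PS = (0.28978 − 0.17702) / (1 − 0.17702) = 0.11276 / 0.82298 ≈ 0.1370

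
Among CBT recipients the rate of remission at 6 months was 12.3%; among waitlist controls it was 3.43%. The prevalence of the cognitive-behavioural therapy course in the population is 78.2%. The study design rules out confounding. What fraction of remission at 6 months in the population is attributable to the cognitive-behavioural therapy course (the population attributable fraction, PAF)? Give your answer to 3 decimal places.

PAF ≈ 0.669

p₁ = 0.123, p₀ = 0.0343.
Overall risk P(Y=1) = π·p₁ + (1−π)·p₀ = 0.782×0.123 + 0.218×0.0343 = 0.10366.
Under exogeneity, PAF = [P(Y=1) − p₀] / P(Y=1).
PAF = (0.10366 − 0.0343) / 0.10366 ≈ 0.6691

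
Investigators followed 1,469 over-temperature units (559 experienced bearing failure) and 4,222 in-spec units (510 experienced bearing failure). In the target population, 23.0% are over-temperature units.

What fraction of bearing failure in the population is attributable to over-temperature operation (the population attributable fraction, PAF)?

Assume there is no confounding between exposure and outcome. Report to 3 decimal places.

p₁ = P(outcome | exposed) = 559/1469 = 0.38053
p₀ = P(outcome | unexposed) = 510/4222 = 0.1208
Overall risk P(Y=1) = π·p₁ + (1−π)·p₀ = 0.23×0.38053 + 0.77×0.1208 = 0.18053.
Under exogeneity, PAF = [P(Y=1) − p₀] / P(Y=1).
PAF = (0.18053 − 0.1208) / 0.18053 ≈ 0.3309

PAF ≈ 0.331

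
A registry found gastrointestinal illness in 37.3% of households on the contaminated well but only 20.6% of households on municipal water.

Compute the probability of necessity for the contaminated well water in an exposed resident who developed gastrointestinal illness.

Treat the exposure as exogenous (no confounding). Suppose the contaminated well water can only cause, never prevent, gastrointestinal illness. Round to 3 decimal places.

PN ≈ 0.448

p₁ = 0.373, p₀ = 0.206.
Under exogeneity and monotonicity, PN = (p₁ − p₀) / p₁.
PN = (0.373 − 0.206) / 0.373 = 0.167 / 0.373 ≈ 0.4477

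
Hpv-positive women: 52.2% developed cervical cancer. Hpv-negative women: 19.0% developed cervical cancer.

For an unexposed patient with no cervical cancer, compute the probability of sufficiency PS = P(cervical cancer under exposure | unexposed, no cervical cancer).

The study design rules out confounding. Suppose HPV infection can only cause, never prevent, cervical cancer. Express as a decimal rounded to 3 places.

p₁ = 0.522, p₀ = 0.19.
Under exogeneity and monotonicity, PS = (p₁ − p₀) / (1 − p₀).
PS = (0.522 − 0.19) / (1 − 0.19) = 0.332 / 0.81 ≈ 0.4099

PS ≈ 0.410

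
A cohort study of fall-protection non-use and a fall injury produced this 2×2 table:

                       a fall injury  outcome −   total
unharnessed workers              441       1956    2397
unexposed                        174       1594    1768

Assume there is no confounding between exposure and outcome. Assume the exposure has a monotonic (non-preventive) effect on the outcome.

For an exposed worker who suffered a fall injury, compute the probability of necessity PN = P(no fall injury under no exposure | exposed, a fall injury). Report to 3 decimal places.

p₁ = P(outcome | exposed) = 441/2397 = 0.18398
p₀ = P(outcome | unexposed) = 174/1768 = 0.098416
Under exogeneity and monotonicity, PN = (p₁ − p₀) / p₁.
PN = (0.18398 − 0.098416) / 0.18398 = 0.085564 / 0.18398 ≈ 0.4651

PN ≈ 0.465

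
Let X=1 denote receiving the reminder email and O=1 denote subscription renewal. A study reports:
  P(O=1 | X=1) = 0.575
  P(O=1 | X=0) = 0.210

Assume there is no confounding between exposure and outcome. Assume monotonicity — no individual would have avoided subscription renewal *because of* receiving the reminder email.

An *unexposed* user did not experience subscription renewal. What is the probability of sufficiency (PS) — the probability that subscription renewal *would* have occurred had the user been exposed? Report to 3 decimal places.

PS ≈ 0.462

Let p₁ = 0.575, p₀ = 0.21.
Under exogeneity and monotonicity, PS = (p₁ − p₀) / (1 − p₀).
PS = (0.575 − 0.21) / (1 − 0.21) = 0.365 / 0.79 ≈ 0.4620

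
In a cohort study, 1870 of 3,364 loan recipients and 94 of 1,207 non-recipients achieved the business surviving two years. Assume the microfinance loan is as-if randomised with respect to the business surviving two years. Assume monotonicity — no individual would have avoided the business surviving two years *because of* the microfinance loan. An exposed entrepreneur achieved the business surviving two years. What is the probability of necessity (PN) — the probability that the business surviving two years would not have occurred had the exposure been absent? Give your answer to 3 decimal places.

PN ≈ 0.860

p₁ = P(outcome | exposed) = 1870/3364 = 0.55589
p₀ = P(outcome | unexposed) = 94/1207 = 0.077879
Under exogeneity and monotonicity, PN = (p₁ − p₀) / p₁.
PN = (0.55589 − 0.077879) / 0.55589 = 0.47801 / 0.55589 ≈ 0.8599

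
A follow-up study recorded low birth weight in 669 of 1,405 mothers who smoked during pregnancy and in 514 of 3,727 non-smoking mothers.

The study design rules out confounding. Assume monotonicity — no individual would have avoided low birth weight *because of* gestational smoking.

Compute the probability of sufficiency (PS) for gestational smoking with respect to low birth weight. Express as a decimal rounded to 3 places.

PS ≈ 0.392

p₁ = P(outcome | exposed) = 669/1405 = 0.47616
p₀ = P(outcome | unexposed) = 514/3727 = 0.13791
Under exogeneity and monotonicity, PS = (p₁ − p₀) / (1 − p₀).
PS = (0.47616 − 0.13791) / (1 − 0.13791) = 0.33824 / 0.86209 ≈ 0.3924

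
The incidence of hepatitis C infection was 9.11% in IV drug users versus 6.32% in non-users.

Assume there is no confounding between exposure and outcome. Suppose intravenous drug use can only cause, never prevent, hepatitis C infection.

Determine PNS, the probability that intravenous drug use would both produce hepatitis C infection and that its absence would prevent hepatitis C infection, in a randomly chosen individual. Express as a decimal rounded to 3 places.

p₁ = 0.0911, p₀ = 0.0632.
Under exogeneity and monotonicity, PNS = p₁ − p₀.
PNS = 0.0911 − 0.0632 = 0.0279

PNS ≈ 0.028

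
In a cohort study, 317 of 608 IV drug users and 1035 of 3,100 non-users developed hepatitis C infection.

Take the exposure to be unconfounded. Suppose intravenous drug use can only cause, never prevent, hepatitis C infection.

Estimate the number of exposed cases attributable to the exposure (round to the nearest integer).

about 114 cases

p₁ = P(outcome | exposed) = 317/608 = 0.52138
p₀ = P(outcome | unexposed) = 1035/3100 = 0.33387
PN = (p₁ − p₀)/p₁ = (0.52138 − 0.33387) / 0.52138 ≈ 0.35964.
Attributable cases ≈ PN × (exposed cases) = 0.35964 × 317 ≈ 114.01.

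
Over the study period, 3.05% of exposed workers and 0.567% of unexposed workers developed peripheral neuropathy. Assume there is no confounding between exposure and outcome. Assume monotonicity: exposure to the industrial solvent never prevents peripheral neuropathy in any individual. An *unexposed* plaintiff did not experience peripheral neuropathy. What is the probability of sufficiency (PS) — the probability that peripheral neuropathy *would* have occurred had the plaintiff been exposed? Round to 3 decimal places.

PS ≈ 0.025

p₁ = 0.0305, p₀ = 0.00567.
Under exogeneity and monotonicity, PS = (p₁ − p₀) / (1 − p₀).
PS = (0.0305 − 0.00567) / (1 − 0.00567) = 0.02483 / 0.99433 ≈ 0.0250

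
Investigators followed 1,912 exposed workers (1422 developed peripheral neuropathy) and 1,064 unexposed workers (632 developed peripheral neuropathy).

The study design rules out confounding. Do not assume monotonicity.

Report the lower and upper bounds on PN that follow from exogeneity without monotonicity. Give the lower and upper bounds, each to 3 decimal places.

0.201 ≤ PN ≤ 0.546

p₁ = P(outcome | exposed) = 1422/1912 = 0.74372
p₀ = P(outcome | unexposed) = 632/1064 = 0.59398
Under exogeneity alone the bounds on PN are max{0,(p₁−p₀)/p₁} ≤ PN ≤ min{1,(1−p₀)/p₁}.
  lower = (p₁ − p₀)/p₁ = 0.14974 / 0.74372 ≈ 0.2013
  upper = min{1, (1 − p₀)/p₁} = 0.40602 / 0.74372 ≈ 0.5459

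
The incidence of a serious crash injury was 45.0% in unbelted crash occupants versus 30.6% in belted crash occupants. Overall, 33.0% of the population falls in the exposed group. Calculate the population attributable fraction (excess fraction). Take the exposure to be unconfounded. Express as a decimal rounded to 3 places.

PAF ≈ 0.134

p₁ = 0.45, p₀ = 0.306.
Overall risk P(Y=1) = π·p₁ + (1−π)·p₀ = 0.33×0.45 + 0.67×0.306 = 0.35352.
Under exogeneity, PAF = [P(Y=1) − p₀] / P(Y=1).
PAF = (0.35352 − 0.306) / 0.35352 ≈ 0.1344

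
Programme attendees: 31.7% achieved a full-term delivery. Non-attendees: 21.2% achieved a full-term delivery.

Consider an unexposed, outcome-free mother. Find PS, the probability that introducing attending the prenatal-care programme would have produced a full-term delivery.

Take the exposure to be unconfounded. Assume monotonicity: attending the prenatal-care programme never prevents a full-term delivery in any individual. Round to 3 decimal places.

PS ≈ 0.133

p₁ = 0.317, p₀ = 0.212.
Under exogeneity and monotonicity, PS = (p₁ − p₀) / (1 − p₀).
PS = (0.317 − 0.212) / (1 − 0.212) = 0.105 / 0.788 ≈ 0.1332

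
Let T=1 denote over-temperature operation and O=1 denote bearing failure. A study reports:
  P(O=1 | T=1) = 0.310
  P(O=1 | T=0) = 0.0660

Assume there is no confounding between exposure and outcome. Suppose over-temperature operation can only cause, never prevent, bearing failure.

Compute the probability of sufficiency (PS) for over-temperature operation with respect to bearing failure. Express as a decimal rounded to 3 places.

PS ≈ 0.261

Let p₁ = 0.31, p₀ = 0.066.
Under exogeneity and monotonicity, PS = (p₁ − p₀) / (1 − p₀).
PS = (0.31 − 0.066) / (1 − 0.066) = 0.244 / 0.934 ≈ 0.2612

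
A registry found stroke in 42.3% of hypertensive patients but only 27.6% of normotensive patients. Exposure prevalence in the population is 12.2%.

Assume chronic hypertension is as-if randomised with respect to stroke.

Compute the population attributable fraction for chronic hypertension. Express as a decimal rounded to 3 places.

p₁ = 0.423, p₀ = 0.276.
Overall risk P(Y=1) = π·p₁ + (1−π)·p₀ = 0.122×0.423 + 0.878×0.276 = 0.29393.
Under exogeneity, PAF = [P(Y=1) − p₀] / P(Y=1).
PAF = (0.29393 − 0.276) / 0.29393 ≈ 0.0610

PAF ≈ 0.061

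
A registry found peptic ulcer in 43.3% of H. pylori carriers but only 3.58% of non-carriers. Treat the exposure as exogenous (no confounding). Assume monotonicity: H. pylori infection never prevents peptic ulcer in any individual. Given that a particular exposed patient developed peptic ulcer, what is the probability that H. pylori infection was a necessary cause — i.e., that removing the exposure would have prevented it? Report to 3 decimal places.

p₁ = 0.433, p₀ = 0.0358.
Under exogeneity and monotonicity, PN = (p₁ − p₀) / p₁.
PN = (0.433 − 0.0358) / 0.433 = 0.3972 / 0.433 ≈ 0.9173

PN ≈ 0.917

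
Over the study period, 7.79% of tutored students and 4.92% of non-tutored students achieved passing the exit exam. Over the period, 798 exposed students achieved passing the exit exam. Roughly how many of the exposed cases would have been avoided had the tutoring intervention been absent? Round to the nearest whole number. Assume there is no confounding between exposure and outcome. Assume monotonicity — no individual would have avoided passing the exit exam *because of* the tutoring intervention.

p₁ = 0.0779, p₀ = 0.0492.
PN = (p₁ − p₀)/p₁ = (0.0779 − 0.0492) / 0.0779 ≈ 0.36842.
Attributable cases ≈ PN × (exposed cases) = 0.36842 × 798 ≈ 294.00.

about 294 cases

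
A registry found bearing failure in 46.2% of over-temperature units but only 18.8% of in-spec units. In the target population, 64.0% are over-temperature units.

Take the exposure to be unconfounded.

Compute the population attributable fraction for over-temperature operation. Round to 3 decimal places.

PAF ≈ 0.483

p₁ = 0.462, p₀ = 0.188.
Overall risk P(Y=1) = π·p₁ + (1−π)·p₀ = 0.64×0.462 + 0.36×0.188 = 0.36336.
Under exogeneity, PAF = [P(Y=1) − p₀] / P(Y=1).
PAF = (0.36336 − 0.188) / 0.36336 ≈ 0.4826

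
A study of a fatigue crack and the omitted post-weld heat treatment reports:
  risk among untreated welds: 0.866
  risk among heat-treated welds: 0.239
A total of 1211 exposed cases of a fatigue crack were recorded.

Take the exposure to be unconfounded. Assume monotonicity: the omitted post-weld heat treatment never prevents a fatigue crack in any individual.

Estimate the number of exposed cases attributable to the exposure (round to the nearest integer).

Let p₁ = 0.866, p₀ = 0.239.
PN = (p₁ − p₀)/p₁ = (0.866 − 0.239) / 0.866 ≈ 0.72402.
Attributable cases ≈ PN × (exposed cases) = 0.72402 × 1211 ≈ 876.79.

about 877 cases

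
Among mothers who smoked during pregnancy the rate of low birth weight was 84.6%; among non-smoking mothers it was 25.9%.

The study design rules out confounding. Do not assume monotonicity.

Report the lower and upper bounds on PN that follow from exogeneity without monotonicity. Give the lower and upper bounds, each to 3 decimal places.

0.694 ≤ PN ≤ 0.876

p₁ = 0.846, p₀ = 0.259.
Under exogeneity alone the bounds on PN are max{0,(p₁−p₀)/p₁} ≤ PN ≤ min{1,(1−p₀)/p₁}.
  lower = (p₁ − p₀)/p₁ = 0.587 / 0.846 ≈ 0.6939
  upper = min{1, (1 − p₀)/p₁} = 0.741 / 0.846 ≈ 0.8759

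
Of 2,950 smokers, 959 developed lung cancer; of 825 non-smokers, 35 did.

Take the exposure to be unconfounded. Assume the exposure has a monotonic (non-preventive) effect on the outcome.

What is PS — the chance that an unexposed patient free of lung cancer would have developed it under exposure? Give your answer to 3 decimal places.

p₁ = P(outcome | exposed) = 959/2950 = 0.32508
p₀ = P(outcome | unexposed) = 35/825 = 0.042424
Under exogeneity and monotonicity, PS = (p₁ − p₀) / (1 − p₀).
PS = (0.32508 − 0.042424) / (1 − 0.042424) = 0.28266 / 0.95758 ≈ 0.2952

PS ≈ 0.295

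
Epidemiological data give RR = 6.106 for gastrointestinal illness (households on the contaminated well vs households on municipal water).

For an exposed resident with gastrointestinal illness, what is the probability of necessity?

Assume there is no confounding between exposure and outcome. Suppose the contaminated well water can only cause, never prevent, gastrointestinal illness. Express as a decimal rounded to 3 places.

Under exogeneity and monotonicity, PN = (RR − 1) / RR = 1 − 1/RR.
PN = (6.106 − 1) / 6.106 = 5.106 / 6.106 ≈ 0.8362

PN ≈ 0.836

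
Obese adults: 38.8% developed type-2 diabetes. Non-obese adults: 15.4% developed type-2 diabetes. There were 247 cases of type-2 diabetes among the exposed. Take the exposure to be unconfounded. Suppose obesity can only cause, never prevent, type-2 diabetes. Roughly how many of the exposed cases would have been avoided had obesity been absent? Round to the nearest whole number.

about 149 cases

p₁ = 0.388, p₀ = 0.154.
PN = (p₁ − p₀)/p₁ = (0.388 − 0.154) / 0.388 ≈ 0.60309.
Attributable cases ≈ PN × (exposed cases) = 0.60309 × 247 ≈ 148.96.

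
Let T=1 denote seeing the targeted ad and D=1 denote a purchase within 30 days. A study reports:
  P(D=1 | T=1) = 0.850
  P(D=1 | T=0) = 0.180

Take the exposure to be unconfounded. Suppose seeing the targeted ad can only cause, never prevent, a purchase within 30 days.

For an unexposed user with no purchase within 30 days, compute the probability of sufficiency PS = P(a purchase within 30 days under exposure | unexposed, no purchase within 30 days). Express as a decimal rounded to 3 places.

PS ≈ 0.817

Let p₁ = 0.85, p₀ = 0.18.
Under exogeneity and monotonicity, PS = (p₁ − p₀) / (1 − p₀).
PS = (0.85 − 0.18) / (1 − 0.18) = 0.67 / 0.82 ≈ 0.8171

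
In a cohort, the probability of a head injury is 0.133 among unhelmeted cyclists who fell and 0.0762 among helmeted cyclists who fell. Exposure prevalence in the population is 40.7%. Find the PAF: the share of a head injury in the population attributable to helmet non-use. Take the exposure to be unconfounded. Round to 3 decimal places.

Let p₁ = 0.133, p₀ = 0.0762.
Overall risk P(Y=1) = π·p₁ + (1−π)·p₀ = 0.407×0.133 + 0.593×0.0762 = 0.099318.
Under exogeneity, PAF = [P(Y=1) − p₀] / P(Y=1).
PAF = (0.099318 − 0.0762) / 0.099318 ≈ 0.2328

PAF ≈ 0.233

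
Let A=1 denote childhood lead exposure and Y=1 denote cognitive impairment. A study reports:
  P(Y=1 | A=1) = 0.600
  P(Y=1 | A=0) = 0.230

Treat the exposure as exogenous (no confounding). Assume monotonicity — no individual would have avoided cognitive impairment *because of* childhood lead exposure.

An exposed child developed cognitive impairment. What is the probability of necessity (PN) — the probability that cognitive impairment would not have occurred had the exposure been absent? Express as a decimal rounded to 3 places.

PN ≈ 0.617

Let p₁ = 0.6, p₀ = 0.23.
Under exogeneity and monotonicity, PN = (p₁ − p₀) / p₁.
PN = (0.6 − 0.23) / 0.6 = 0.37 / 0.6 ≈ 0.6167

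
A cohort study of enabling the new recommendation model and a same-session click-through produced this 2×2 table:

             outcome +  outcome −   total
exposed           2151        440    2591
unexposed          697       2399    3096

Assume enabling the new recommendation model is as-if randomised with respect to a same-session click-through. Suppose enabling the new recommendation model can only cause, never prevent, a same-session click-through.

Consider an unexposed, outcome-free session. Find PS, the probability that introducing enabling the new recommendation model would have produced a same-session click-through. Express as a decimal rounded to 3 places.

p₁ = P(outcome | exposed) = 2151/2591 = 0.83018
p₀ = P(outcome | unexposed) = 697/3096 = 0.22513
Under exogeneity and monotonicity, PS = (p₁ − p₀) / (1 − p₀).
PS = (0.83018 − 0.22513) / (1 − 0.22513) = 0.60505 / 0.77487 ≈ 0.7808

PS ≈ 0.781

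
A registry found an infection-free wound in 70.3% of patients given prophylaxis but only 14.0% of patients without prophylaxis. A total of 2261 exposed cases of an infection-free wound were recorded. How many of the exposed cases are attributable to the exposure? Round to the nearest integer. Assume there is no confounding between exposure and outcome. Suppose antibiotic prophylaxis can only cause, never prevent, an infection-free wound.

p₁ = 0.703, p₀ = 0.14.
PN = (p₁ − p₀)/p₁ = (0.703 − 0.14) / 0.703 ≈ 0.80085.
Attributable cases ≈ PN × (exposed cases) = 0.80085 × 2261 ≈ 1810.73.

about 1811 cases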